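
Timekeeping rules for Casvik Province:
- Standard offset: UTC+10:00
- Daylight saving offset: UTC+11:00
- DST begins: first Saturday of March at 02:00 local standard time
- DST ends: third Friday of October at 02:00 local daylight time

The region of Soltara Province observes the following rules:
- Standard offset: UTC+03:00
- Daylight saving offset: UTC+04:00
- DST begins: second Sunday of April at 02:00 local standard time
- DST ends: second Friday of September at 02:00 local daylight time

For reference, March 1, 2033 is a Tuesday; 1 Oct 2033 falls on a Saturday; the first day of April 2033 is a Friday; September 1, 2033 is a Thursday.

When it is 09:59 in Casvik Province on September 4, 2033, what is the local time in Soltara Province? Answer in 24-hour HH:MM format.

02:59

1 March 2033 is a Tuesday, so the first Saturday is March 5.
1 October 2033 is a Saturday, so the first Friday is October 7 and the third is October 21.
Daylight saving runs 5 March – 21 October; September 4, 2033 is inside that window, so Casvik Province is at UTC+11:00.
09:59 Casvik Province − 11h = 22:59 UTC (rolling into the previous day, 3 September 2033).
1 April 2033 is a Friday, so the first Sunday is April 3 and the second is April 10.
1 September 2033 is a Thursday, so the first Friday is September 2 and the second is September 9.
At the standard offset (UTC+03:00), 22:59 UTC + 3h = 01:59 Soltara Province standard time (rolling into the next day, 4 September 2033).
Daylight saving runs 10 April – 9 September; the standard-time date in Soltara Province, September 4, 2033, is inside that window, so Soltara Province is at UTC+04:00.
22:59 UTC + 4h = 02:59 Soltara Province (rolling into the next day, 4 September 2033).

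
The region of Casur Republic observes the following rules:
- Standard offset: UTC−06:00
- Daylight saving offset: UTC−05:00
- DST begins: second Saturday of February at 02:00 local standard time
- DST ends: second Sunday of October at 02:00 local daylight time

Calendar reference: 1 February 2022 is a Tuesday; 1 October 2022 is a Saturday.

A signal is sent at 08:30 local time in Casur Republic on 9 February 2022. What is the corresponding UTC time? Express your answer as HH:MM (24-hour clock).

14:30

1 February 2022 is a Tuesday, so the first Saturday is February 5 and the second is February 12.
1 October 2022 is a Saturday, so the first Sunday is October 2 and the second is October 9.
Daylight saving runs 12 February – 9 October; 9 February 2022 is outside that window, so Casur Republic is on standard time at UTC−06:00.
08:30 local + 6h = 14:30 UTC.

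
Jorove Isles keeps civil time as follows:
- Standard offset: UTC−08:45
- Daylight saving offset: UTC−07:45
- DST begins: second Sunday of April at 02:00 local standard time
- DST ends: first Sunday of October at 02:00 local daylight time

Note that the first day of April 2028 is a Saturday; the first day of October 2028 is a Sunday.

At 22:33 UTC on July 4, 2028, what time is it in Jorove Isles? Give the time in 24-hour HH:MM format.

14:48

1 April 2028 is a Saturday, so the first Sunday is April 2 and the second is April 9.
1 October 2028 is a Sunday, so the first Sunday is October 1.
At the standard offset (UTC−08:45), 22:33 UTC − 8h45m = 13:48 Jorove Isles standard time.
Daylight saving runs 9 April – 1 October; the standard-time date in Jorove Isles, July 4, 2028, is inside that window, so Jorove Isles is at UTC−07:45.
22:33 UTC − 7h45m = 14:48 local.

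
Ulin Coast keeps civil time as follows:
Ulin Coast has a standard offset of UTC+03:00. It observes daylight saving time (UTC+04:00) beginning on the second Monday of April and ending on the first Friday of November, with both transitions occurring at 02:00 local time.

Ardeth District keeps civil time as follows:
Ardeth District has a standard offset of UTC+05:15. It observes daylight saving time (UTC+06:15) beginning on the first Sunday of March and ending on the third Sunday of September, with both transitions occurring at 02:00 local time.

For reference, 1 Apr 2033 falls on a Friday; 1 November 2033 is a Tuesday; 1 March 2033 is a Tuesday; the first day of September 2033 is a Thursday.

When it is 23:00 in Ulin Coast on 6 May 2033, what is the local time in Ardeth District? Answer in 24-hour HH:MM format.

01:15

1 April 2033 is a Friday, so the first Monday is April 4 and the second is April 11.
1 November 2033 is a Tuesday, so the first Friday is November 4.
Daylight saving runs 11 April – 4 November; 6 May 2033 is inside that window, so Ulin Coast is at UTC+04:00.
23:00 Ulin Coast − 4h = 19:00 UTC.
1 March 2033 is a Tuesday, so the first Sunday is March 6.
1 September 2033 is a Thursday, so the first Sunday is September 4 and the third is September 18.
At the standard offset (UTC+05:15), 19:00 UTC + 5h15m = 00:15 Ardeth District standard time (rolling into the next day, 7 May 2033).
Daylight saving runs 6 March – 18 September; the standard-time date in Ardeth District, 7 May 2033, is inside that window, so Ardeth District is at UTC+06:15.
19:00 UTC + 6h15m = 01:15 Ardeth District (rolling into the next day, 7 May 2033).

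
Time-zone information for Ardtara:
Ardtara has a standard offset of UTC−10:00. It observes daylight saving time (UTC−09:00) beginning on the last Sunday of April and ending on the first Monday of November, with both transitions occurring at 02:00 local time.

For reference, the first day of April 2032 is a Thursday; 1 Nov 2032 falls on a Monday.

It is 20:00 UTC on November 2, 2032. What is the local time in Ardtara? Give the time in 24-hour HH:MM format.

10:00

1 April 2032 is a Thursday, so Sundays fall on 4, 11, 18, 25; the last is April 25.
1 November 2032 is a Monday, so the first Monday is November 1.
At the standard offset (UTC−10:00), 20:00 UTC − 10h = 10:00 Ardtara standard time.
Daylight saving runs 25 April – 1 November; the standard-time date in Ardtara, November 2, 2032, is outside that window, so Ardtara is on standard time at UTC−10:00.
20:00 UTC − 10h = 10:00 local.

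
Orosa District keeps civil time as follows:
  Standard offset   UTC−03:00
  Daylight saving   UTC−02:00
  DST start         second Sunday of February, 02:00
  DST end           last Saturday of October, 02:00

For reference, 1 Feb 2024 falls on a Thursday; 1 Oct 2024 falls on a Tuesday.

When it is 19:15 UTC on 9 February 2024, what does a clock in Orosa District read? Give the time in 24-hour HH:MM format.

1 February 2024 is a Thursday, so the first Sunday is February 4 and the second is February 11.
1 October 2024 is a Tuesday, so Saturdays fall on 5, 12, 19, 26; the last is October 26.
At the standard offset (UTC−03:00), 19:15 UTC − 3h = 16:15 Orosa District standard time.
The standard-time date in Orosa District, 9 February 2024, is outside the daylight-saving period (11 February – 26 October), so Orosa District is on standard time, UTC−03:00.
19:15 UTC − 3h = 16:15 local.

16:15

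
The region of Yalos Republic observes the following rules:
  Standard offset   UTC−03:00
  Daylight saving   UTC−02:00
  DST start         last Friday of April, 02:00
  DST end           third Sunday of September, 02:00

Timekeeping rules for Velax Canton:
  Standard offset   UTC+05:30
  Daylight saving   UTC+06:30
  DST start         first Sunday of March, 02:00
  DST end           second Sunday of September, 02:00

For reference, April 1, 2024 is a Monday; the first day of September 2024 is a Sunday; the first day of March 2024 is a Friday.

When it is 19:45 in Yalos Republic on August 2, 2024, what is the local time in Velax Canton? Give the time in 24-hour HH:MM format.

04:15

1 April 2024 is a Monday, so Fridays fall on 5, 12, 19, 26; the last is April 26.
1 September 2024 is a Sunday, so the first Sunday is September 1 and the third is September 15.
August 2, 2024 falls between 26 April and 15 September, so daylight saving is in effect and Yalos Republic is at UTC−02:00.
19:45 Yalos Republic + 2h = 21:45 UTC.
1 March 2024 is a Friday, so the first Sunday is March 3.
1 September 2024 is a Sunday, so the first Sunday is September 1 and the second is September 8.
At the standard offset (UTC+05:30), 21:45 UTC + 5h30m = 03:15 Velax Canton standard time (rolling into the next day, 3 August 2024).
The standard-time date in Velax Canton, August 3, 2024, falls between 3 March and 8 September, so daylight saving is in effect and Velax Canton is at UTC+06:30.
21:45 UTC + 6h30m = 04:15 Velax Canton (rolling into the next day, 3 August 2024).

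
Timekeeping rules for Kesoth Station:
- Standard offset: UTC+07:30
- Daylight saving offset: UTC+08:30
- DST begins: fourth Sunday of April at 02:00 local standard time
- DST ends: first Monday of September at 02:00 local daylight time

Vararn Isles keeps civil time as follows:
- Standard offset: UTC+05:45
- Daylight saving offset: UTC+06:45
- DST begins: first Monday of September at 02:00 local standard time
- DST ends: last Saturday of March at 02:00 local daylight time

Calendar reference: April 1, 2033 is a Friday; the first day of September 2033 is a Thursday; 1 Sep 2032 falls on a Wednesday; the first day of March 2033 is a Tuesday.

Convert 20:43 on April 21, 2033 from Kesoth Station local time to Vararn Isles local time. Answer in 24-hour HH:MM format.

18:58

1 April 2033 is a Friday, so the first Sunday is April 3 and the fourth is April 24.
1 September 2033 is a Thursday, so the first Monday is September 5.
April 21, 2033 does not fall between 24 April and 5 September, so daylight saving is not in effect and Kesoth Station is at UTC+07:30.
20:43 Kesoth Station − 7h30m = 13:13 UTC.
1 September 2032 is a Wednesday, so the first Monday is September 6.
1 March 2033 is a Tuesday, so Saturdays fall on 5, 12, 19, 26; the last is March 26.
At the standard offset (UTC+05:45), 13:13 UTC + 5h45m = 18:58 Vararn Isles standard time.
Daylight saving runs 6 September 2032 – 26 March 2033; the standard-time date in Vararn Isles, April 21, 2033, is outside that window, so Vararn Isles is on standard time at UTC+05:45.
13:13 UTC + 5h45m = 18:58 Vararn Isles.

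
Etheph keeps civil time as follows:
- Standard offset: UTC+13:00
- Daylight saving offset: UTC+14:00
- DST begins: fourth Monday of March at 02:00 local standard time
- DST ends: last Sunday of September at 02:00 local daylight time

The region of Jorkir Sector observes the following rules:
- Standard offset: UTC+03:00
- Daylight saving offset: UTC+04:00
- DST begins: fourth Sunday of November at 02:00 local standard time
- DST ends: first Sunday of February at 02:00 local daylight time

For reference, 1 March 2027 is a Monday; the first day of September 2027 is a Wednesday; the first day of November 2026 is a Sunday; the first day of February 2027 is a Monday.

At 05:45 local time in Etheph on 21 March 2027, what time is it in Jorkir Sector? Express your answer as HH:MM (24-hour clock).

19:45

1 March 2027 is a Monday, so the first Monday is March 1 and the fourth is March 22.
1 September 2027 is a Wednesday, so Sundays fall on 5, 12, 19, 26; the last is September 26.
Daylight saving runs 22 March – 26 September; 21 March 2027 is outside that window, so Etheph is on standard time at UTC+13:00.
05:45 Etheph − 13h = 16:45 UTC (rolling into the previous day, 20 March 2027).
1 November 2026 is a Sunday, so the first Sunday is November 1 and the fourth is November 22.
1 February 2027 is a Monday, so the first Sunday is February 7.
At the standard offset (UTC+03:00), 16:45 UTC + 3h = 19:45 Jorkir Sector standard time.
Daylight saving runs 22 November 2026 – 7 February 2027; the standard-time date in Jorkir Sector, 20 March 2027, is outside that window, so Jorkir Sector is on standard time at UTC+03:00.
16:45 UTC + 3h = 19:45 Jorkir Sector.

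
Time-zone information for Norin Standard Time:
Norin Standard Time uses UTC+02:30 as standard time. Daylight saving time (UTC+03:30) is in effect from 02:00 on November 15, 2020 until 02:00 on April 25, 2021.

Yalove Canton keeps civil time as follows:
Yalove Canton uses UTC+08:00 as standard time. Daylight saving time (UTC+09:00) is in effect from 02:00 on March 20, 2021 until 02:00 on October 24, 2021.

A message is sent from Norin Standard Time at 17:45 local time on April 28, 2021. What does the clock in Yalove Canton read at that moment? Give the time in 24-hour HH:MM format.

Daylight saving runs 15 November 2020 – 25 April 2021; April 28, 2021 is outside that window, so Norin Standard Time is on standard time at UTC+02:30.
17:45 Norin Standard Time − 2h30m = 15:15 UTC.
At the standard offset (UTC+08:00), 15:15 UTC + 8h = 23:15 Yalove Canton standard time.
Daylight saving runs 20 March – 24 October; the standard-time date in Yalove Canton, April 28, 2021, is inside that window, so Yalove Canton is at UTC+09:00.
15:15 UTC + 9h = 00:15 Yalove Canton (rolling into the next day, 29 April 2021).

00:15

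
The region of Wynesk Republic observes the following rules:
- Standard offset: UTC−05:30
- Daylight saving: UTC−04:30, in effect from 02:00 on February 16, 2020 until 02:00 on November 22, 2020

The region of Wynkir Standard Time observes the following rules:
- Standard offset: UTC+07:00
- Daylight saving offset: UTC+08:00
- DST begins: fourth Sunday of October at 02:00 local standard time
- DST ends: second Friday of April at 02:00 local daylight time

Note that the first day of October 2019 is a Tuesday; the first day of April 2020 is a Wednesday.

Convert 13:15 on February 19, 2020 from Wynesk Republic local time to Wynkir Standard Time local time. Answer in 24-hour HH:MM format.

February 19, 2020 lies within the daylight-saving period (16 February – 22 November), so Wynesk Republic is on daylight time, UTC−04:30.
13:15 Wynesk Republic + 4h30m = 17:45 UTC.
1 October 2019 is a Tuesday, so the first Sunday is October 6 and the fourth is October 27.
1 April 2020 is a Wednesday, so the first Friday is April 3 and the second is April 10.
At the standard offset (UTC+07:00), 17:45 UTC + 7h = 00:45 Wynkir Standard Time standard time (rolling into the next day, 20 February 2020).
The standard-time date in Wynkir Standard Time, February 20, 2020, falls between 27 October 2019 and 10 April 2020, so daylight saving is in effect and Wynkir Standard Time is at UTC+08:00.
17:45 UTC + 8h = 01:45 Wynkir Standard Time (rolling into the next day, 20 February 2020).

01:45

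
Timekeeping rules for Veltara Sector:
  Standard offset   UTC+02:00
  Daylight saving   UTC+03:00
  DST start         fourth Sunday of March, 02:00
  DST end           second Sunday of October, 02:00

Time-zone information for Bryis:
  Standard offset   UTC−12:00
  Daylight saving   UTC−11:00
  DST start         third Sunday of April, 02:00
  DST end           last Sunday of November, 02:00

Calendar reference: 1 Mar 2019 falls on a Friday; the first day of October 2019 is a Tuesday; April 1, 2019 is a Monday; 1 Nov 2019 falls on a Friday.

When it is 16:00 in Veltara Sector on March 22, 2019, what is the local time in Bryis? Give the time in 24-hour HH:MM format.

1 March 2019 is a Friday, so the first Sunday is March 3 and the fourth is March 24.
1 October 2019 is a Tuesday, so the first Sunday is October 6 and the second is October 13.
Daylight saving runs 24 March – 13 October; March 22, 2019 is outside that window, so Veltara Sector is on standard time at UTC+02:00.
16:00 Veltara Sector − 2h = 14:00 UTC.
1 April 2019 is a Monday, so the first Sunday is April 7 and the third is April 21.
1 November 2019 is a Friday, so Sundays fall on 3, 10, 17, 24; the last is November 24.
At the standard offset (UTC−12:00), 14:00 UTC − 12h = 02:00 Bryis standard time.
The standard-time date in Bryis, March 22, 2019, does not fall between 21 April and 24 November, so daylight saving is not in effect and Bryis is at UTC−12:00.
14:00 UTC − 12h = 02:00 Bryis.

02:00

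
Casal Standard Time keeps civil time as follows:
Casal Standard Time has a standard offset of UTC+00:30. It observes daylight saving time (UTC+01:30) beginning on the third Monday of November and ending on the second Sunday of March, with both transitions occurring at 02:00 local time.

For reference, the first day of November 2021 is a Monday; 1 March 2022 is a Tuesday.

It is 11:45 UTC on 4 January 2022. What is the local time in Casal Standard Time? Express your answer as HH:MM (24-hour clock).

1 November 2021 is a Monday, so the first Monday is November 1 and the third is November 15.
1 March 2022 is a Tuesday, so the first Sunday is March 6 and the second is March 13.
At the standard offset (UTC+00:30), 11:45 UTC + 0h30m = 12:15 Casal Standard Time standard time.
The standard-time date in Casal Standard Time, 4 January 2022, lies within the daylight-saving period (15 November 2021 – 13 March 2022), so Casal Standard Time is on daylight time, UTC+01:30.
11:45 UTC + 1h30m = 13:15 local.

13:15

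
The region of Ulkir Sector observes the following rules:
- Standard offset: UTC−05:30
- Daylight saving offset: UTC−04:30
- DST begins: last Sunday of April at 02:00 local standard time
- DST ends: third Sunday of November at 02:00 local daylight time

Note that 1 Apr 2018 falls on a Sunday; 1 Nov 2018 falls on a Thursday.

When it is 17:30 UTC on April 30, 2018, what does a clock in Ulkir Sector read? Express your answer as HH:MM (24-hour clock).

13:00

1 April 2018 is a Sunday, so Sundays fall on 1, 8, 15, 22, 29; the last is April 29.
1 November 2018 is a Thursday, so the first Sunday is November 4 and the third is November 18.
At the standard offset (UTC−05:30), 17:30 UTC − 5h30m = 12:00 Ulkir Sector standard time.
The standard-time date in Ulkir Sector, April 30, 2018, falls between 29 April and 18 November, so daylight saving is in effect and Ulkir Sector is at UTC−04:30.
17:30 UTC − 4h30m = 13:00 local.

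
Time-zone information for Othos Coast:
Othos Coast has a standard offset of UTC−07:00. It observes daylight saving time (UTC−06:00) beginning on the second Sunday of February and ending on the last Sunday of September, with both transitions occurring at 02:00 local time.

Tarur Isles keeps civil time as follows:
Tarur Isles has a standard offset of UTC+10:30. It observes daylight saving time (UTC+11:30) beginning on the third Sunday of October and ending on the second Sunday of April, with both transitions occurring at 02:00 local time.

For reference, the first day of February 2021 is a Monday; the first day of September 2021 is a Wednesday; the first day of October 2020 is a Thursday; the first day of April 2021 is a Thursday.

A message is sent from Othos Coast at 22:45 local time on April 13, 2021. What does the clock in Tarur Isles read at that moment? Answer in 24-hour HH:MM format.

1 February 2021 is a Monday, so the first Sunday is February 7 and the second is February 14.
1 September 2021 is a Wednesday, so Sundays fall on 5, 12, 19, 26; the last is September 26.
Daylight saving runs 14 February – 26 September; April 13, 2021 is inside that window, so Othos Coast is at UTC−06:00.
22:45 Othos Coast + 6h = 04:45 UTC (rolling into the next day, 14 April 2021).
1 October 2020 is a Thursday, so the first Sunday is October 4 and the third is October 18.
1 April 2021 is a Thursday, so the first Sunday is April 4 and the second is April 11.
At the standard offset (UTC+10:30), 04:45 UTC + 10h30m = 15:15 Tarur Isles standard time.
The standard-time date in Tarur Isles, April 14, 2021, does not fall between 18 October 2020 and 11 April 2021, so daylight saving is not in effect and Tarur Isles is at UTC+10:30.
04:45 UTC + 10h30m = 15:15 Tarur Isles.

15:15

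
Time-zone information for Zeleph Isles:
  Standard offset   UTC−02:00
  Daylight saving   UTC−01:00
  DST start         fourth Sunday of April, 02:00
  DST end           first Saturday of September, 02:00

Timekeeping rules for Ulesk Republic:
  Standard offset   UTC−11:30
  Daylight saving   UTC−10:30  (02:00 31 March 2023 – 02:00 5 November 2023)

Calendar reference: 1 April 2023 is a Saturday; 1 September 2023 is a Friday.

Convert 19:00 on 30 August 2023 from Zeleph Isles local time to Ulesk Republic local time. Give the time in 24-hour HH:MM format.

1 April 2023 is a Saturday, so the first Sunday is April 2 and the fourth is April 23.
1 September 2023 is a Friday, so the first Saturday is September 2.
30 August 2023 falls between 23 April and 2 September, so daylight saving is in effect and Zeleph Isles is at UTC−01:00.
19:00 Zeleph Isles + 1h = 20:00 UTC.
At the standard offset (UTC−11:30), 20:00 UTC − 11h30m = 08:30 Ulesk Republic standard time.
The standard-time date in Ulesk Republic, 30 August 2023, falls between 31 March and 5 November, so daylight saving is in effect and Ulesk Republic is at UTC−10:30.
20:00 UTC − 10h30m = 09:30 Ulesk Republic.

09:30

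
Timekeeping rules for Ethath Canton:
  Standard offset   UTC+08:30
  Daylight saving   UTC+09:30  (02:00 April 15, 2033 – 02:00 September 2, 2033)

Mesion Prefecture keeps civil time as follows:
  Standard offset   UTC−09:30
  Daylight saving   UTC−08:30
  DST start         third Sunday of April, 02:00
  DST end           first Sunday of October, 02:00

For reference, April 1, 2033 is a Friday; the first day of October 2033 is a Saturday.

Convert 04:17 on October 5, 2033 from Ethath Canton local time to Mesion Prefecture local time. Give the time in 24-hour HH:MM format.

October 5, 2033 is outside the daylight-saving period (15 April – 2 September), so Ethath Canton is on standard time, UTC+08:30.
04:17 Ethath Canton − 8h30m = 19:47 UTC (rolling into the previous day, 4 October 2033).
1 April 2033 is a Friday, so the first Sunday is April 3 and the third is April 17.
1 October 2033 is a Saturday, so the first Sunday is October 2.
At the standard offset (UTC−09:30), 19:47 UTC − 9h30m = 10:17 Mesion Prefecture standard time.
The standard-time date in Mesion Prefecture, October 4, 2033, is outside the daylight-saving period (17 April – 2 October), so Mesion Prefecture is on standard time, UTC−09:30.
19:47 UTC − 9h30m = 10:17 Mesion Prefecture.

10:17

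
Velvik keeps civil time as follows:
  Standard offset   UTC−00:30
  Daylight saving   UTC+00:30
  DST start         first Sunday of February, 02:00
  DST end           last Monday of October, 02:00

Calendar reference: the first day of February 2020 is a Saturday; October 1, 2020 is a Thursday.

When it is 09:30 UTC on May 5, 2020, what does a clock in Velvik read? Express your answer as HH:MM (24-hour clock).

1 February 2020 is a Saturday, so the first Sunday is February 2.
1 October 2020 is a Thursday, so Mondays fall on 5, 12, 19, 26; the last is October 26.
At the standard offset (UTC−00:30), 09:30 UTC − 0h30m = 09:00 Velvik standard time.
The standard-time date in Velvik, May 5, 2020, falls between 2 February and 26 October, so daylight saving is in effect and Velvik is at UTC+00:30.
09:30 UTC + 0h30m = 10:00 local.

10:00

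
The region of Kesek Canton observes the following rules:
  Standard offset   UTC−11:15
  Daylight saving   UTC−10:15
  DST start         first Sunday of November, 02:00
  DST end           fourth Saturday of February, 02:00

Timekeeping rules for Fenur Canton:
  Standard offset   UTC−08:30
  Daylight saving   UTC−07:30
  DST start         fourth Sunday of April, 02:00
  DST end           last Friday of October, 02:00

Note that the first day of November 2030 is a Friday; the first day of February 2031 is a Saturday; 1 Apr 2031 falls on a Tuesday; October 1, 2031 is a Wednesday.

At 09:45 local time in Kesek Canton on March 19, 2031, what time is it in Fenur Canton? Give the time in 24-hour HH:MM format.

1 November 2030 is a Friday, so the first Sunday is November 3.
1 February 2031 is a Saturday, so the first Saturday is February 1 and the fourth is February 22.
March 19, 2031 does not fall between 3 November 2030 and 22 February 2031, so daylight saving is not in effect and Kesek Canton is at UTC−11:15.
09:45 Kesek Canton + 11h15m = 21:00 UTC.
1 April 2031 is a Tuesday, so the first Sunday is April 6 and the fourth is April 27.
1 October 2031 is a Wednesday, so Fridays fall on 3, 10, 17, 24, 31; the last is October 31.
At the standard offset (UTC−08:30), 21:00 UTC − 8h30m = 12:30 Fenur Canton standard time.
Daylight saving runs 27 April – 31 October; the standard-time date in Fenur Canton, March 19, 2031, is outside that window, so Fenur Canton is on standard time at UTC−08:30.
21:00 UTC − 8h30m = 12:30 Fenur Canton.

12:30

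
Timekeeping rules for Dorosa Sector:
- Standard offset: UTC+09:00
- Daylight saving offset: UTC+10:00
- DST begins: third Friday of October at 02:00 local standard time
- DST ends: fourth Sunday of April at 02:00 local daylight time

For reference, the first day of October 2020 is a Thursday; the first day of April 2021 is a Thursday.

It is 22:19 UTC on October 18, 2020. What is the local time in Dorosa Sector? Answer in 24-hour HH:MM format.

1 October 2020 is a Thursday, so the first Friday is October 2 and the third is October 16.
1 April 2021 is a Thursday, so the first Sunday is April 4 and the fourth is April 25.
At the standard offset (UTC+09:00), 22:19 UTC + 9h = 07:19 Dorosa Sector standard time (rolling into the next day, 19 October 2020).
Daylight saving runs 16 October 2020 – 25 April 2021; the standard-time date in Dorosa Sector, October 19, 2020, is inside that window, so Dorosa Sector is at UTC+10:00.
22:19 UTC + 10h = 08:19 local (rolling into the next day, 19 October 2020).

08:19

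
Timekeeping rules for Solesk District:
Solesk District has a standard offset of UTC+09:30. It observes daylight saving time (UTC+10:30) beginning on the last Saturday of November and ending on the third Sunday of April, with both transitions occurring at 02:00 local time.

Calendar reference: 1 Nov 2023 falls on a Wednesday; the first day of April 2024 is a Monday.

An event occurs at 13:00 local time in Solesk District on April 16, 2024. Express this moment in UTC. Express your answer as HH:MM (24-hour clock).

1 November 2023 is a Wednesday, so Saturdays fall on 4, 11, 18, 25; the last is November 25.
1 April 2024 is a Monday, so the first Sunday is April 7 and the third is April 21.
April 16, 2024 falls between 25 November 2023 and 21 April 2024, so daylight saving is in effect and Solesk District is at UTC+10:30.
13:00 local − 10h30m = 02:30 UTC.

02:30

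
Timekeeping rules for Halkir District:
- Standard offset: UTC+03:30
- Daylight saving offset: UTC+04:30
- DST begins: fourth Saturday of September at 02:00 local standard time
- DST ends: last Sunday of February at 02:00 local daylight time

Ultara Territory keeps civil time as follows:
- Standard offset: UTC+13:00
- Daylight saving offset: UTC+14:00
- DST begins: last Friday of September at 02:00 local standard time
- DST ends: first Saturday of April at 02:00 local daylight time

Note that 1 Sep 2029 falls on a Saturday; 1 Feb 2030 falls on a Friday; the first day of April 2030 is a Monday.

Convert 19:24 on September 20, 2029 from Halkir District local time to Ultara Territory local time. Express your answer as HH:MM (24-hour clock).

04:54

1 September 2029 is a Saturday, so the first Saturday is September 1 and the fourth is September 22.
1 February 2030 is a Friday, so Sundays fall on 3, 10, 17, 24; the last is February 24.
September 20, 2029 is outside the daylight-saving period (22 September 2029 – 24 February 2030), so Halkir District is on standard time, UTC+03:30.
19:24 Halkir District − 3h30m = 15:54 UTC.
1 September 2029 is a Saturday, so Fridays fall on 7, 14, 21, 28; the last is September 28.
1 April 2030 is a Monday, so the first Saturday is April 6.
At the standard offset (UTC+13:00), 15:54 UTC + 13h = 04:54 Ultara Territory standard time (rolling into the next day, 21 September 2029).
Daylight saving runs 28 September 2029 – 6 April 2030; the standard-time date in Ultara Territory, September 21, 2029, is outside that window, so Ultara Territory is on standard time at UTC+13:00.
15:54 UTC + 13h = 04:54 Ultara Territory (rolling into the next day, 21 September 2029).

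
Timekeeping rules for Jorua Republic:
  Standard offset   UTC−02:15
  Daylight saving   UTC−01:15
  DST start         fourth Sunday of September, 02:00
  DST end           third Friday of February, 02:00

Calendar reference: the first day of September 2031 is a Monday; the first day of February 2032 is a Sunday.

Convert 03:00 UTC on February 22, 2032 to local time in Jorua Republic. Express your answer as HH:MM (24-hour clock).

00:45

1 September 2031 is a Monday, so the first Sunday is September 7 and the fourth is September 28.
1 February 2032 is a Sunday, so the first Friday is February 6 and the third is February 20.
At the standard offset (UTC−02:15), 03:00 UTC − 2h15m = 00:45 Jorua Republic standard time.
The standard-time date in Jorua Republic, February 22, 2032, does not fall between 28 September 2031 and 20 February 2032, so daylight saving is not in effect and Jorua Republic is at UTC−02:15.
03:00 UTC − 2h15m = 00:45 local.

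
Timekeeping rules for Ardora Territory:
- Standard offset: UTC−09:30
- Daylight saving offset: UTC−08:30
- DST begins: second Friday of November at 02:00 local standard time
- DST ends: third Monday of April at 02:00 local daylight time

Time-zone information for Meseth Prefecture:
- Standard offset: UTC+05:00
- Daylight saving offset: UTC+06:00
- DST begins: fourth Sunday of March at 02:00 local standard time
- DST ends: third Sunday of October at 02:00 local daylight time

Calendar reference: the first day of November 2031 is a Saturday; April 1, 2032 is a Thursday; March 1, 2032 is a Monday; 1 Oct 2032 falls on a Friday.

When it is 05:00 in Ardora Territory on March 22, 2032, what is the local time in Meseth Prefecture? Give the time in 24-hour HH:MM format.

18:30

1 November 2031 is a Saturday, so the first Friday is November 7 and the second is November 14.
1 April 2032 is a Thursday, so the first Monday is April 5 and the third is April 19.
March 22, 2032 lies within the daylight-saving period (14 November 2031 – 19 April 2032), so Ardora Territory is on daylight time, UTC−08:30.
05:00 Ardora Territory + 8h30m = 13:30 UTC.
1 March 2032 is a Monday, so the first Sunday is March 7 and the fourth is March 28.
1 October 2032 is a Friday, so the first Sunday is October 3 and the third is October 17.
At the standard offset (UTC+05:00), 13:30 UTC + 5h = 18:30 Meseth Prefecture standard time.
Daylight saving runs 28 March – 17 October; the standard-time date in Meseth Prefecture, March 22, 2032, is outside that window, so Meseth Prefecture is on standard time at UTC+05:00.
13:30 UTC + 5h = 18:30 Meseth Prefecture.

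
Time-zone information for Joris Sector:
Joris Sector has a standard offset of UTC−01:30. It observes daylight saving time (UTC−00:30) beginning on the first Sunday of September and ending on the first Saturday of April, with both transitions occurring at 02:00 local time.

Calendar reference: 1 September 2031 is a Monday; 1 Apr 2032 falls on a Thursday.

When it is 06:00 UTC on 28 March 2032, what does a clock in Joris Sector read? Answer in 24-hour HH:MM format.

05:30

1 September 2031 is a Monday, so the first Sunday is September 7.
1 April 2032 is a Thursday, so the first Saturday is April 3.
At the standard offset (UTC−01:30), 06:00 UTC − 1h30m = 04:30 Joris Sector standard time.
The standard-time date in Joris Sector, 28 March 2032, lies within the daylight-saving period (7 September 2031 – 3 April 2032), so Joris Sector is on daylight time, UTC−00:30.
06:00 UTC − 0h30m = 05:30 local.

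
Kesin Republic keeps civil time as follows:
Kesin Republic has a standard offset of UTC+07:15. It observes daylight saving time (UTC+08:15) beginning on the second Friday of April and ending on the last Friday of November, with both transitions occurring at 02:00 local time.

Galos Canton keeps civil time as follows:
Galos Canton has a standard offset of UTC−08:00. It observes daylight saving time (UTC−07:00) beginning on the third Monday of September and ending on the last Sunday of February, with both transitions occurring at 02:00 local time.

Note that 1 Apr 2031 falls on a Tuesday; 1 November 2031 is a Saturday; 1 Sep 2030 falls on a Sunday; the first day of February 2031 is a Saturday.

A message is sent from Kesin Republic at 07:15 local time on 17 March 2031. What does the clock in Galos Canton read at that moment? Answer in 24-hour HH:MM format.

16:00

1 April 2031 is a Tuesday, so the first Friday is April 4 and the second is April 11.
1 November 2031 is a Saturday, so Fridays fall on 7, 14, 21, 28; the last is November 28.
Daylight saving runs 11 April – 28 November; 17 March 2031 is outside that window, so Kesin Republic is on standard time at UTC+07:15.
07:15 Kesin Republic − 7h15m = 00:00 UTC.
1 September 2030 is a Sunday, so the first Monday is September 2 and the third is September 16.
1 February 2031 is a Saturday, so Sundays fall on 2, 9, 16, 23; the last is February 23.
At the standard offset (UTC−08:00), 00:00 UTC − 8h = 16:00 Galos Canton standard time (rolling into the previous day, 16 March 2031).
The standard-time date in Galos Canton, 16 March 2031, does not fall between 16 September 2030 and 23 February 2031, so daylight saving is not in effect and Galos Canton is at UTC−08:00.
00:00 UTC − 8h = 16:00 Galos Canton (rolling into the previous day, 16 March 2031).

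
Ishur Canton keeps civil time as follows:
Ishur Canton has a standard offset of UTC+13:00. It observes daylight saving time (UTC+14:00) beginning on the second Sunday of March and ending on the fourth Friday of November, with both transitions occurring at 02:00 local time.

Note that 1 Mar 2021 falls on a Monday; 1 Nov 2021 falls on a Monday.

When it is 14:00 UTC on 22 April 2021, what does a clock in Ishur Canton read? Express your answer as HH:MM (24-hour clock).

04:00

1 March 2021 is a Monday, so the first Sunday is March 7 and the second is March 14.
1 November 2021 is a Monday, so the first Friday is November 5 and the fourth is November 26.
At the standard offset (UTC+13:00), 14:00 UTC + 13h = 03:00 Ishur Canton standard time (rolling into the next day, 23 April 2021).
The standard-time date in Ishur Canton, 23 April 2021, falls between 14 March and 26 November, so daylight saving is in effect and Ishur Canton is at UTC+14:00.
14:00 UTC + 14h = 04:00 local (rolling into the next day, 23 April 2021).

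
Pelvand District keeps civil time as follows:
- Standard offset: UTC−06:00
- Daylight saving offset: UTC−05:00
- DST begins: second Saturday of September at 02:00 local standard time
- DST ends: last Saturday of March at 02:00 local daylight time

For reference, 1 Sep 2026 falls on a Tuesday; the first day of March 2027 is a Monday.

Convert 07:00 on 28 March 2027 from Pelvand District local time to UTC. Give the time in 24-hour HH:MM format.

13:00

1 September 2026 is a Tuesday, so the first Saturday is September 5 and the second is September 12.
1 March 2027 is a Monday, so Saturdays fall on 6, 13, 20, 27; the last is March 27.
28 March 2027 does not fall between 12 September 2026 and 27 March 2027, so daylight saving is not in effect and Pelvand District is at UTC−06:00.
07:00 local + 6h = 13:00 UTC.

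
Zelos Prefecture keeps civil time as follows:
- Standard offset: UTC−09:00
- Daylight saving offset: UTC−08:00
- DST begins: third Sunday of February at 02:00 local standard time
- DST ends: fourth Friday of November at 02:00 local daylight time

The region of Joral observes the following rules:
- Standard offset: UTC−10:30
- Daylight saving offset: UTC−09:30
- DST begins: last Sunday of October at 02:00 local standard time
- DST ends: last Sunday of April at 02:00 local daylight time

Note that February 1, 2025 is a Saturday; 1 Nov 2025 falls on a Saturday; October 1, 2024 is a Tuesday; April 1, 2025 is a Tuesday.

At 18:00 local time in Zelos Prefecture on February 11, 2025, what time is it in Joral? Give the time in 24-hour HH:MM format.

1 February 2025 is a Saturday, so the first Sunday is February 2 and the third is February 16.
1 November 2025 is a Saturday, so the first Friday is November 7 and the fourth is November 28.
February 11, 2025 does not fall between 16 February and 28 November, so daylight saving is not in effect and Zelos Prefecture is at UTC−09:00.
18:00 Zelos Prefecture + 9h = 03:00 UTC (rolling into the next day, 12 February 2025).
1 October 2024 is a Tuesday, so Sundays fall on 6, 13, 20, 27; the last is October 27.
1 April 2025 is a Tuesday, so Sundays fall on 6, 13, 20, 27; the last is April 27.
At the standard offset (UTC−10:30), 03:00 UTC − 10h30m = 16:30 Joral standard time (rolling into the previous day, 11 February 2025).
Daylight saving runs 27 October 2024 – 27 April 2025; the standard-time date in Joral, February 11, 2025, is inside that window, so Joral is at UTC−09:30.
03:00 UTC − 9h30m = 17:30 Joral (rolling into the previous day, 11 February 2025).

17:30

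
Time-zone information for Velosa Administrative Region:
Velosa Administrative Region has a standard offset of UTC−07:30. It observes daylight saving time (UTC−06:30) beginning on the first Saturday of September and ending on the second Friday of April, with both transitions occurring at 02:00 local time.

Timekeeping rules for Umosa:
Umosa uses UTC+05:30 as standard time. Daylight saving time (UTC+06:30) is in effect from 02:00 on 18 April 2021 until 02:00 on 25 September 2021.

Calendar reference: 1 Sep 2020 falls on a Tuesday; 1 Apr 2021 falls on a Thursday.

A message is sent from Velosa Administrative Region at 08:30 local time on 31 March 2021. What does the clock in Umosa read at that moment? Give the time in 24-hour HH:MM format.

1 September 2020 is a Tuesday, so the first Saturday is September 5.
1 April 2021 is a Thursday, so the first Friday is April 2 and the second is April 9.
31 March 2021 falls between 5 September 2020 and 9 April 2021, so daylight saving is in effect and Velosa Administrative Region is at UTC−06:30.
08:30 Velosa Administrative Region + 6h30m = 15:00 UTC.
At the standard offset (UTC+05:30), 15:00 UTC + 5h30m = 20:30 Umosa standard time.
Daylight saving runs 18 April – 25 September; the standard-time date in Umosa, 31 March 2021, is outside that window, so Umosa is on standard time at UTC+05:30.
15:00 UTC + 5h30m = 20:30 Umosa.

20:30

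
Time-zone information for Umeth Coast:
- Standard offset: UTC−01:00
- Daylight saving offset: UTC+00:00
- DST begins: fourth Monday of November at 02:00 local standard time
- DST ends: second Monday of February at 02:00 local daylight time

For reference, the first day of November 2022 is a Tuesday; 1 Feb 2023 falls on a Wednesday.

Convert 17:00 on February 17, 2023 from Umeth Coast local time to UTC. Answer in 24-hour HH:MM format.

18:00

1 November 2022 is a Tuesday, so the first Monday is November 7 and the fourth is November 28.
1 February 2023 is a Wednesday, so the first Monday is February 6 and the second is February 13.
Daylight saving runs 28 November 2022 – 13 February 2023; February 17, 2023 is outside that window, so Umeth Coast is on standard time at UTC−01:00.
17:00 local + 1h = 18:00 UTC.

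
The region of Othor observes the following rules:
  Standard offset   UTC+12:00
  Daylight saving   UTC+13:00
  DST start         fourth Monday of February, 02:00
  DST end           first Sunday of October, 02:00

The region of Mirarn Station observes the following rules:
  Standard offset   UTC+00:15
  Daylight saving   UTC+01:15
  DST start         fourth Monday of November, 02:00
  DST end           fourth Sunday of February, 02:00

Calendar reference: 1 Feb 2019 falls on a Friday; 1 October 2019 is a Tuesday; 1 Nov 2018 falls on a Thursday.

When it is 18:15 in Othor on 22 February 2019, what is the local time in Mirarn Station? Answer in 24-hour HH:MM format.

07:30

1 February 2019 is a Friday, so the first Monday is February 4 and the fourth is February 25.
1 October 2019 is a Tuesday, so the first Sunday is October 6.
22 February 2019 does not fall between 25 February and 6 October, so daylight saving is not in effect and Othor is at UTC+12:00.
18:15 Othor − 12h = 06:15 UTC.
1 November 2018 is a Thursday, so the first Monday is November 5 and the fourth is November 26.
1 February 2019 is a Friday, so the first Sunday is February 3 and the fourth is February 24.
At the standard offset (UTC+00:15), 06:15 UTC + 0h15m = 06:30 Mirarn Station standard time.
Daylight saving runs 26 November 2018 – 24 February 2019; the standard-time date in Mirarn Station, 22 February 2019, is inside that window, so Mirarn Station is at UTC+01:15.
06:15 UTC + 1h15m = 07:30 Mirarn Station.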